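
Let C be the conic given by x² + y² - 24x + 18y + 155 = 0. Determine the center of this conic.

(12, -9)

Group the x- and y-terms: (x² - 24x) + (y² + 18y) = -155
Completing the square gives (x - 12)² + (y + 9)² = -155 + 144 + 81 = 70.
So (x - 12)² + (y + 9)² = 70.
Circle centered at (12, -9) with r² = 70.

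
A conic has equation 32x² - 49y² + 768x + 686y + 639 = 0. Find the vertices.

Group the x- and y-terms: 32(x² + 24x) -49(y² - 14y) = -639
32(x + 12)² -49(y - 7)² = -639 + 4608 - 2401 = 1568
Divide through by 1568 to get (x + 12)²/49 - (y - 7)²/32 = 1.
Hyperbola, center (-12, 7), transverse axis horizontal; a² = 49, b² = 32.
a = 7. Vertices at (h ± a, k).

(-19, 7) and (-5, 7)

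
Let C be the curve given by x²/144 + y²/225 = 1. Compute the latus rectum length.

Center (0, 0). The larger denominator 225 sits under the y-term, so the major axis is vertical; a² = 225, b² = 144.
Latus rectum length = 2b²/a = 2·144/15 = 96/5.

96/5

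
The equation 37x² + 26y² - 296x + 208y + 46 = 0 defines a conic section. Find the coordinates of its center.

(4, -4)

Collect terms: 37(x² - 8x) + 26(y² + 8y) = -46
Complete the square in x and y: 37(x - 4)² + 26(y + 4)² = -46 + 592 + 416 = 962
Divide through by 962 to get (x - 4)²/26 + (y + 4)²/37 = 1.
Ellipse with center (4, -4).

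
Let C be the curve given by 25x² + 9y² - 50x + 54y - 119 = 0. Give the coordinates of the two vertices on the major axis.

Rearranging, 25(x² - 2x) + 9(y² + 6y) = 119.
25(x - 1)² + 9(y + 3)² = 119 + 25 + 81 = 225
Divide by 225: (x - 1)²/9 + (y + 3)²/25 = 1
Ellipse, center (1, -3), major axis vertical; a² = 25, b² = 9.
a = 5. Vertices at (h, k ± a).

(1, -8) and (1, 2)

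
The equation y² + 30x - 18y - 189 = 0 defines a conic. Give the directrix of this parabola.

Only y is squared. Complete the square in y: (y - 9)² = -30(x - 9).
Vertex (9, 9); 4p = -30 so p = -15/2. Opens left.
Directrix is the vertical line x = h − p = 9 − (-15/2) = 33/2.

x = 33/2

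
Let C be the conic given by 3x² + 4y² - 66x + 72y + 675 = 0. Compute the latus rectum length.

3

Group the x- and y-terms: 3(x² - 22x) + 4(y² + 18y) = -675
Complete the square: 3(x - 11)² + 4(y + 9)² = -675 + 363 + 324 = 12
Divide by 12: (x - 11)²/4 + (y + 9)²/3 = 1
Ellipse, center (11, -9), major axis horizontal; a² = 4, b² = 3.
Latus rectum length = 2b²/a = 2·3/2 = 3.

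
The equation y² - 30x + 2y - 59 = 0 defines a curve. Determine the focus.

Only y is squared. Complete the square in y: (y + 1)² = 30(x + 2).
Vertex (-2, -1); 4p = 30 so p = 15/2. Opens right.
Focus is p units from the vertex along the axis: (h + p, k).

(11/2, -1)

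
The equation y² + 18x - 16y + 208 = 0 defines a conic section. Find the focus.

(-25/2, 8)

Only y is squared. Complete the square in y: (y - 8)² = -18(x + 8).
Vertex (-8, 8); 4p = -18 so p = -9/2. Opens left.
Focus is p units from the vertex along the axis: (h + p, k).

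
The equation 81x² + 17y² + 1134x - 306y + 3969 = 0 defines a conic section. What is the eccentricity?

Group: 81(x² + 14x) + 17(y² - 18y) = -3969
Complete the square: 81(x + 7)² + 17(y - 9)² = -3969 + 3969 + 1377 = 1377
Divide through by 1377 to get (x + 7)²/17 + (y - 9)²/81 = 1.
Ellipse, center (-7, 9), major axis vertical; a² = 81, b² = 17.
c² = a² - b² = 64, so c = 8.
e = c/a = 8/9.

e = 8/9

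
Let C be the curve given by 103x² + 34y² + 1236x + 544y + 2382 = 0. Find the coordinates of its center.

(-6, -8)

Collect terms: 103(x² + 12x) + 34(y² + 16y) = -2382
103(x + 6)² + 34(y + 8)² = -2382 + 3708 + 2176 = 3502
Dividing both sides by 3502: (x + 6)²/34 + (y + 8)²/103 = 1
Ellipse with center (-6, -8).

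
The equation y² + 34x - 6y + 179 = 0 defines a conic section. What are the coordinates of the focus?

Only y is squared. Complete the square in y: (y - 3)² = -34(x + 5).
Vertex (-5, 3); 4p = -34 so p = -17/2. Opens left.
Focus is p units from the vertex along the axis: (h + p, k).

(-27/2, 3)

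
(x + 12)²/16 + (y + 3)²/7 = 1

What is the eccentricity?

e = 3/4

Center (-12, -3). The larger denominator 16 sits under the x-term, so the major axis is horizontal; a² = 16, b² = 7.
c² = a² - b² = 9, so c = 3.
e = c/a = 3/4.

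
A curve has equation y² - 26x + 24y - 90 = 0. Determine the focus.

(-5/2, -12)

Only y is squared. Complete the square in y: (y + 12)² = 26(x + 9).
Vertex (-9, -12); 4p = 26 so p = 13/2. Opens right.
Focus is p units from the vertex along the axis: (h + p, k).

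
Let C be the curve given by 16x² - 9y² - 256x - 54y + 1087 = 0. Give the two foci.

(8, -8) and (8, 2)

Group: 16(x² - 16x) -9(y² + 6y) = -1087
Complete the square: 16(x - 8)² -9(y + 3)² = -1087 + 1024 - 81 = -144
Divide through by -144 to get (y + 3)²/16 - (x - 8)²/9 = 1.
Hyperbola, center (8, -3), transverse axis vertical; a² = 16, b² = 9.
c² = a² + b² = 16 + 9 = 25, so c = 5.
Foci lie on the vertical axis through the center: (h, k ± c).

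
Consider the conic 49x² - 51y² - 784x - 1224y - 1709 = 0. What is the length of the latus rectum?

102/7

Rearranging, 49(x² - 16x) -51(y² + 24y) = 1709.
Complete the square in x and y: 49(x - 8)² -51(y + 12)² = 1709 + 3136 - 7344 = -2499
Divide by -2499: (y + 12)²/49 - (x - 8)²/51 = 1
Hyperbola, center (8, -12), transverse axis vertical; a² = 49, b² = 51.
Latus rectum length = 2b²/a = 2·51/7 = 102/7.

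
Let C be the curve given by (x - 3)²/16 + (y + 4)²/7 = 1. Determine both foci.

(0, -4) and (6, -4)

Center (3, -4). The larger denominator 16 sits under the x-term, so the major axis is horizontal; a² = 16, b² = 7.
c² = a² - b² = 16 - 7 = 9, so c = 3.
Foci lie on the horizontal axis through the center: (h ± c, k).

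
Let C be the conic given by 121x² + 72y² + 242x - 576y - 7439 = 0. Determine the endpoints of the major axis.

(-1, -7) and (-1, 15)

Group: 121(x² + 2x) + 72(y² - 8y) = 7439
Completing the square gives 121(x + 1)² + 72(y - 4)² = 7439 + 121 + 1152 = 8712.
Divide by 8712: (x + 1)²/72 + (y - 4)²/121 = 1
Ellipse, center (-1, 4), major axis vertical; a² = 121, b² = 72.
a = 11. Vertices at (h, k ± a).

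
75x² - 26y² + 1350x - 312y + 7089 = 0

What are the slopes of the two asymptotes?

5√78/26 and -5√78/26

75(x² + 18x) -26(y² + 12y) = -7089
Complete the square in x and y: 75(x + 9)² -26(y + 6)² = -7089 + 6075 - 936 = -1950
Divide by -1950: (y + 6)²/75 - (x + 9)²/26 = 1
Hyperbola, center (-9, -6), transverse axis vertical; a² = 75, b² = 26.
For a vertical hyperbola the asymptotes have slope ±a/b.
Here that is ±5√3/√26 = ±5√78/26.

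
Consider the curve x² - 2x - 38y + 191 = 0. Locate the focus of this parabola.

Only x is squared. Complete the square in x: (x - 1)² = 38(y - 5).
Vertex (1, 5); 4p = 38 so p = 19/2. Opens up.
Focus is p units from the vertex along the axis: (h, k + p).

(1, 29/2)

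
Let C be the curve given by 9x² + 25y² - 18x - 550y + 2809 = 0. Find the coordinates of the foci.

9(x² - 2x) + 25(y² - 22y) = -2809
Complete the square in x and y: 9(x - 1)² + 25(y - 11)² = -2809 + 9 + 3025 = 225
Divide through by 225 to get (x - 1)²/25 + (y - 11)²/9 = 1.
Ellipse, center (1, 11), major axis horizontal; a² = 25, b² = 9.
c² = a² - b² = 25 - 9 = 16, so c = 4.
Foci lie on the horizontal axis through the center: (h ± c, k).

(-3, 11) and (5, 11)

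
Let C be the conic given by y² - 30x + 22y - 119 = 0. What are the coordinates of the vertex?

(-8, -11)

Only y is squared. Complete the square in y: (y + 11)² = 30(x + 8).
Vertex (-8, -11); 4p = 30 so p = 15/2. Opens right.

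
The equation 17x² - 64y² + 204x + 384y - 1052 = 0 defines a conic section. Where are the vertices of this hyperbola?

17(x² + 12x) -64(y² - 6y) = 1052
17(x + 6)² -64(y - 3)² = 1052 + 612 - 576 = 1088
Dividing both sides by 1088: (x + 6)²/64 - (y - 3)²/17 = 1
Hyperbola, center (-6, 3), transverse axis horizontal; a² = 64, b² = 17.
a = 8. Vertices at (h ± a, k).

(-14, 3) and (2, 3)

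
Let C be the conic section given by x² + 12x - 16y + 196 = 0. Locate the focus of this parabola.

Only x is squared. Complete the square in x: (x + 6)² = 16(y - 10).
Vertex (-6, 10); 4p = 16 so p = 4. Opens up.
Focus is p units from the vertex along the axis: (h, k + p).

(-6, 14)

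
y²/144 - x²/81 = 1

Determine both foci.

(0, -15) and (0, 15)

Center (0, 0). The positive term is the y-term, so the transverse axis is vertical; a² = 144, b² = 81.
c² = a² + b² = 144 + 81 = 225, so c = 15.
Foci lie on the vertical axis through the center: (h, k ± c).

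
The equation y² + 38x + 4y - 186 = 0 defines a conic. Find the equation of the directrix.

x = 29/2

Only y is squared. Complete the square in y: (y + 2)² = -38(x - 5).
Vertex (5, -2); 4p = -38 so p = -19/2. Opens left.
Directrix is the vertical line x = h − p = 5 − (-19/2) = 29/2.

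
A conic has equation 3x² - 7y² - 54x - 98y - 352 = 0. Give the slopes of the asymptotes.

√21/7 and -√21/7

Group: 3(x² - 18x) -7(y² + 14y) = 352
Complete the square in x and y: 3(x - 9)² -7(y + 7)² = 352 + 243 - 343 = 252
Divide by 252: (x - 9)²/84 - (y + 7)²/36 = 1
Hyperbola, center (9, -7), transverse axis horizontal; a² = 84, b² = 36.
For a horizontal hyperbola the asymptotes have slope ±b/a.
Here that is ±6/2√21 = ±√21/7.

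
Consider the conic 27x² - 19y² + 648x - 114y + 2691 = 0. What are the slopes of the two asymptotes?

Group the x- and y-terms: 27(x² + 24x) -19(y² + 6y) = -2691
Complete the square: 27(x + 12)² -19(y + 3)² = -2691 + 3888 - 171 = 1026
Dividing both sides by 1026: (x + 12)²/38 - (y + 3)²/54 = 1
Hyperbola, center (-12, -3), transverse axis horizontal; a² = 38, b² = 54.
For a horizontal hyperbola the asymptotes have slope ±b/a.
Here that is ±3√6/√38 = ±3√57/19.

3√57/19 and -3√57/19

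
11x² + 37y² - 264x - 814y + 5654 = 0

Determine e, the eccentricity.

11(x² - 24x) + 37(y² - 22y) = -5654
Complete the square in x and y: 11(x - 12)² + 37(y - 11)² = -5654 + 1584 + 4477 = 407
Divide by 407: (x - 12)²/37 + (y - 11)²/11 = 1
Ellipse, center (12, 11), major axis horizontal; a² = 37, b² = 11.
c² = a² - b² = 26, so c = √26.
e = c/a = √26/√37 = √962/37.

e = √962/37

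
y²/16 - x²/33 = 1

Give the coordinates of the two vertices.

Center (0, 0). The positive term is the y-term, so the transverse axis is vertical; a² = 16, b² = 33.
a = 4. Vertices at (h, k ± a).

(0, -4) and (0, 4)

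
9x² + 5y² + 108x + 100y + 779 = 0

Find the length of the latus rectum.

Collect terms: 9(x² + 12x) + 5(y² + 20y) = -779
Complete the square: 9(x + 6)² + 5(y + 10)² = -779 + 324 + 500 = 45
Divide by 45: (x + 6)²/5 + (y + 10)²/9 = 1
Ellipse, center (-6, -10), major axis vertical; a² = 9, b² = 5.
Latus rectum length = 2b²/a = 2·5/3 = 10/3.

10/3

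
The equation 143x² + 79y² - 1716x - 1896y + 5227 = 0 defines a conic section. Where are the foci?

(6, 4) and (6, 20)

Rearranging, 143(x² - 12x) + 79(y² - 24y) = -5227.
Completing the square gives 143(x - 6)² + 79(y - 12)² = -5227 + 5148 + 11376 = 11297.
Divide through by 11297 to get (x - 6)²/79 + (y - 12)²/143 = 1.
Ellipse, center (6, 12), major axis vertical; a² = 143, b² = 79.
c² = a² - b² = 143 - 79 = 64, so c = 8.
Foci lie on the vertical axis through the center: (h, k ± c).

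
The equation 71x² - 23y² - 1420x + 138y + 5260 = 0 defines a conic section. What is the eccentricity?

e = √2162/23

Rearranging, 71(x² - 20x) -23(y² - 6y) = -5260.
71(x - 10)² -23(y - 3)² = -5260 + 7100 - 207 = 1633
Dividing both sides by 1633: (x - 10)²/23 - (y - 3)²/71 = 1
Hyperbola, center (10, 3), transverse axis horizontal; a² = 23, b² = 71.
c² = a² + b² = 94, so c = √94.
e = c/a = √94/√23 = √2162/23.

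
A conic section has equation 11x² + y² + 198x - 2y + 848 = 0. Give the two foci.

(-9, 1 - 2√10) and (-9, 1 + 2√10)

Rearranging, 11(x² + 18x) + (y² - 2y) = -848.
11(x + 9)² + (y - 1)² = -848 + 891 + 1 = 44
Divide through by 44 to get (x + 9)²/4 + (y - 1)²/44 = 1.
Ellipse, center (-9, 1), major axis vertical; a² = 44, b² = 4.
c² = a² - b² = 44 - 4 = 40, so c = 2√10.
Foci lie on the vertical axis through the center: (h, k ± c).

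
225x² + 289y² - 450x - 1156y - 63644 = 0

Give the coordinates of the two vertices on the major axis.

(-16, 2) and (18, 2)

Rearranging, 225(x² - 2x) + 289(y² - 4y) = 63644.
Complete the square: 225(x - 1)² + 289(y - 2)² = 63644 + 225 + 1156 = 65025
Divide through by 65025 to get (x - 1)²/289 + (y - 2)²/225 = 1.
Ellipse, center (1, 2), major axis horizontal; a² = 289, b² = 225.
a = 17. Vertices at (h ± a, k).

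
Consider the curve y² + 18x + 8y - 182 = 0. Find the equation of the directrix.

x = 31/2

Only y is squared. Complete the square in y: (y + 4)² = -18(x - 11).
Vertex (11, -4); 4p = -18 so p = -9/2. Opens left.
Directrix is the vertical line x = h − p = 11 − (-9/2) = 31/2.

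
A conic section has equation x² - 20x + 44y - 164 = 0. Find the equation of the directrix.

Only x is squared. Complete the square in x: (x - 10)² = -44(y - 6).
Vertex (10, 6); 4p = -44 so p = -11. Opens down.
Directrix is the horizontal line y = k − p = 6 − (-11) = 17.

y = 17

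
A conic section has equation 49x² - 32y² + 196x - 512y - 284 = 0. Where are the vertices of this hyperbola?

Collect terms: 49(x² + 4x) -32(y² + 16y) = 284
Complete the square: 49(x + 2)² -32(y + 8)² = 284 + 196 - 2048 = -1568
Divide through by -1568 to get (y + 8)²/49 - (x + 2)²/32 = 1.
Hyperbola, center (-2, -8), transverse axis vertical; a² = 49, b² = 32.
a = 7. Vertices at (h, k ± a).

(-2, -15) and (-2, -1)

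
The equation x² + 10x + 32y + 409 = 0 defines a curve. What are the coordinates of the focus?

(-5, -20)

Only x is squared. Complete the square in x: (x + 5)² = -32(y + 12).
Vertex (-5, -12); 4p = -32 so p = -8. Opens down.
Focus is p units from the vertex along the axis: (h, k + p).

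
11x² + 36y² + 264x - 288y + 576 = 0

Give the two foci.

Group the x- and y-terms: 11(x² + 24x) + 36(y² - 8y) = -576
Complete the square in x and y: 11(x + 12)² + 36(y - 4)² = -576 + 1584 + 576 = 1584
Divide through by 1584 to get (x + 12)²/144 + (y - 4)²/44 = 1.
Ellipse, center (-12, 4), major axis horizontal; a² = 144, b² = 44.
c² = a² - b² = 144 - 44 = 100, so c = 10.
Foci lie on the horizontal axis through the center: (h ± c, k).

(-22, 4) and (-2, 4)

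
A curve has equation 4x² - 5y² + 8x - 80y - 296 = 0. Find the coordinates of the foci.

(-1, -11) and (-1, -5)

Collect terms: 4(x² + 2x) -5(y² + 16y) = 296
Complete the square in x and y: 4(x + 1)² -5(y + 8)² = 296 + 4 - 320 = -20
Divide by -20: (y + 8)²/4 - (x + 1)²/5 = 1
Hyperbola, center (-1, -8), transverse axis vertical; a² = 4, b² = 5.
c² = a² + b² = 4 + 5 = 9, so c = 3.
Foci lie on the vertical axis through the center: (h, k ± c).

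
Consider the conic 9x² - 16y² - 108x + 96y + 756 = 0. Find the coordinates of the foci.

Group: 9(x² - 12x) -16(y² - 6y) = -756
Complete the square in x and y: 9(x - 6)² -16(y - 3)² = -756 + 324 - 144 = -576
Divide through by -576 to get (y - 3)²/36 - (x - 6)²/64 = 1.
Hyperbola, center (6, 3), transverse axis vertical; a² = 36, b² = 64.
c² = a² + b² = 36 + 64 = 100, so c = 10.
Foci lie on the vertical axis through the center: (h, k ± c).

(6, -7) and (6, 13)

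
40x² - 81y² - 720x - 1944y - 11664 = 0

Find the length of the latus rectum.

Group the x- and y-terms: 40(x² - 18x) -81(y² + 24y) = 11664
Complete the square: 40(x - 9)² -81(y + 12)² = 11664 + 3240 - 11664 = 3240
Dividing both sides by 3240: (x - 9)²/81 - (y + 12)²/40 = 1
Hyperbola, center (9, -12), transverse axis horizontal; a² = 81, b² = 40.
Latus rectum length = 2b²/a = 2·40/9 = 80/9.

80/9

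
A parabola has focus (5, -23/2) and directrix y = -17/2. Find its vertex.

The vertex is the midpoint between the focus and the directrix along the axis of symmetry.
Axis is vertical (directrix is horizontal). Vertex y-coordinate = (-23/2 + (-17/2))/2 = -10; x-coordinate = 5.

(5, -10)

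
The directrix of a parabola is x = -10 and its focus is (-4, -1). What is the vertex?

(-7, -1)

The vertex is the midpoint between the focus and the directrix along the axis of symmetry.
Axis is horizontal (directrix is vertical). Vertex x-coordinate = (-4 + (-10))/2 = -7; y-coordinate = -1.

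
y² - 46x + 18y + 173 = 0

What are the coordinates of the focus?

Only y is squared. Complete the square in y: (y + 9)² = 46(x - 2).
Vertex (2, -9); 4p = 46 so p = 23/2. Opens right.
Focus is p units from the vertex along the axis: (h + p, k).

(27/2, -9)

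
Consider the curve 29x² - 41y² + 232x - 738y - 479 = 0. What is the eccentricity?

e = √2030/29

Group: 29(x² + 8x) -41(y² + 18y) = 479
Completing the square gives 29(x + 4)² -41(y + 9)² = 479 + 464 - 3321 = -2378.
Divide through by -2378 to get (y + 9)²/58 - (x + 4)²/82 = 1.
Hyperbola, center (-4, -9), transverse axis vertical; a² = 58, b² = 82.
c² = a² + b² = 140, so c = 2√35.
e = c/a = 2√35/√58 = √2030/29.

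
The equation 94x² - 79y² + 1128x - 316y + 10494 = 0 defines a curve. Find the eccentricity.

Group the x- and y-terms: 94(x² + 12x) -79(y² + 4y) = -10494
Complete the square: 94(x + 6)² -79(y + 2)² = -10494 + 3384 - 316 = -7426
Divide through by -7426 to get (y + 2)²/94 - (x + 6)²/79 = 1.
Hyperbola, center (-6, -2), transverse axis vertical; a² = 94, b² = 79.
c² = a² + b² = 173, so c = √173.
e = c/a = √173/√94 = √16262/94.

e = √16262/94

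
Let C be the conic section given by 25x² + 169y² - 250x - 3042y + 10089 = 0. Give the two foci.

(-7, 9) and (17, 9)

Rearranging, 25(x² - 10x) + 169(y² - 18y) = -10089.
Complete the square in x and y: 25(x - 5)² + 169(y - 9)² = -10089 + 625 + 13689 = 4225
Divide by 4225: (x - 5)²/169 + (y - 9)²/25 = 1
Ellipse, center (5, 9), major axis horizontal; a² = 169, b² = 25.
c² = a² - b² = 169 - 25 = 144, so c = 12.
Foci lie on the horizontal axis through the center: (h ± c, k).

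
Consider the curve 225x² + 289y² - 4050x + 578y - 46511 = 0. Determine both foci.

Group: 225(x² - 18x) + 289(y² + 2y) = 46511
Complete the square in x and y: 225(x - 9)² + 289(y + 1)² = 46511 + 18225 + 289 = 65025
Dividing both sides by 65025: (x - 9)²/289 + (y + 1)²/225 = 1
Ellipse, center (9, -1), major axis horizontal; a² = 289, b² = 225.
c² = a² - b² = 289 - 225 = 64, so c = 8.
Foci lie on the horizontal axis through the center: (h ± c, k).

(1, -1) and (17, -1)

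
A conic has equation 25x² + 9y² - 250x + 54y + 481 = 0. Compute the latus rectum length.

18/5

Group the x- and y-terms: 25(x² - 10x) + 9(y² + 6y) = -481
Complete the square in x and y: 25(x - 5)² + 9(y + 3)² = -481 + 625 + 81 = 225
Divide by 225: (x - 5)²/9 + (y + 3)²/25 = 1
Ellipse, center (5, -3), major axis vertical; a² = 25, b² = 9.
Latus rectum length = 2b²/a = 2·9/5 = 18/5.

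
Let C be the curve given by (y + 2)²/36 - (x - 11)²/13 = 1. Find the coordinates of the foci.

Center (11, -2). The positive term is the y-term, so the transverse axis is vertical; a² = 36, b² = 13.
c² = a² + b² = 36 + 13 = 49, so c = 7.
Foci lie on the vertical axis through the center: (h, k ± c).

(11, -9) and (11, 5)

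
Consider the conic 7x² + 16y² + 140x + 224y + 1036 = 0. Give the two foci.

(-16, -7) and (-4, -7)

Collect terms: 7(x² + 20x) + 16(y² + 14y) = -1036
Completing the square gives 7(x + 10)² + 16(y + 7)² = -1036 + 700 + 784 = 448.
Divide through by 448 to get (x + 10)²/64 + (y + 7)²/28 = 1.
Ellipse, center (-10, -7), major axis horizontal; a² = 64, b² = 28.
c² = a² - b² = 64 - 28 = 36, so c = 6.
Foci lie on the horizontal axis through the center: (h ± c, k).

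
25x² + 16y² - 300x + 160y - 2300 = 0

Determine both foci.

(6, -14) and (6, 4)

25(x² - 12x) + 16(y² + 10y) = 2300
Complete the square in x and y: 25(x - 6)² + 16(y + 5)² = 2300 + 900 + 400 = 3600
Dividing both sides by 3600: (x - 6)²/144 + (y + 5)²/225 = 1
Ellipse, center (6, -5), major axis vertical; a² = 225, b² = 144.
c² = a² - b² = 225 - 144 = 81, so c = 9.
Foci lie on the vertical axis through the center: (h, k ± c).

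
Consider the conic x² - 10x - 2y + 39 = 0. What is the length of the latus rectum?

Only x is squared. Complete the square in x: (x - 5)² = 2(y - 7).
Vertex (5, 7); 4p = 2 so p = 1/2. Opens up.
Latus rectum length = |4p| = 2.

2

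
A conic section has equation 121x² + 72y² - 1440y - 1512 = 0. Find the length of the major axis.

Rearranging, 121x² + 72(y² - 20y) = 1512.
Complete the square in x and y: 121x² + 72(y - 10)² = 1512 + 0 + 7200 = 8712
Divide through by 8712 to get x²/72 + (y - 10)²/121 = 1.
Ellipse, center (0, 10), major axis vertical; a² = 121, b² = 72.
a² = 121 so a = 11; the major axis has length 2a = 22.

22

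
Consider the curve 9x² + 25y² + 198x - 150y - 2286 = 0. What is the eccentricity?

Group: 9(x² + 22x) + 25(y² - 6y) = 2286
Complete the square: 9(x + 11)² + 25(y - 3)² = 2286 + 1089 + 225 = 3600
Divide by 3600: (x + 11)²/400 + (y - 3)²/144 = 1
Ellipse, center (-11, 3), major axis horizontal; a² = 400, b² = 144.
c² = a² - b² = 256, so c = 16.
e = c/a = 16/20 = 4/5.

e = 4/5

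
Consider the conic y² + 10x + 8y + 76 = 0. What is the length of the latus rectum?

10

Only y is squared. Complete the square in y: (y + 4)² = -10(x + 6).
Vertex (-6, -4); 4p = -10 so p = -5/2. Opens left.
Latus rectum length = |4p| = 10.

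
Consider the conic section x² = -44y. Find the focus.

(0, -11)

Vertex (0, 0); 4p = -44 so p = -11. Opens down.
Focus is p units from the vertex along the axis: (h, k + p).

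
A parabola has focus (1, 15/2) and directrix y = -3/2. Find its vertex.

The vertex is the midpoint between the focus and the directrix along the axis of symmetry.
Axis is vertical (directrix is horizontal). Vertex y-coordinate = (15/2 + (-3/2))/2 = 3; x-coordinate = 1.

(1, 3)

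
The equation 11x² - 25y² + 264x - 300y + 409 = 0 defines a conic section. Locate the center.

(-12, -6)

Rearranging, 11(x² + 24x) -25(y² + 12y) = -409.
Completing the square gives 11(x + 12)² -25(y + 6)² = -409 + 1584 - 900 = 275.
Divide through by 275 to get (x + 12)²/25 - (y + 6)²/11 = 1.
Hyperbola with center (-12, -6).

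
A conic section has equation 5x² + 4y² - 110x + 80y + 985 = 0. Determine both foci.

(11, -11) and (11, -9)

Rearranging, 5(x² - 22x) + 4(y² + 20y) = -985.
Completing the square gives 5(x - 11)² + 4(y + 10)² = -985 + 605 + 400 = 20.
Divide by 20: (x - 11)²/4 + (y + 10)²/5 = 1
Ellipse, center (11, -10), major axis vertical; a² = 5, b² = 4.
c² = a² - b² = 5 - 4 = 1, so c = 1.
Foci lie on the vertical axis through the center: (h, k ± c).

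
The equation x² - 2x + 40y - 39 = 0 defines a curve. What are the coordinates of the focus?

Only x is squared. Complete the square in x: (x - 1)² = -40(y - 1).
Vertex (1, 1); 4p = -40 so p = -10. Opens down.
Focus is p units from the vertex along the axis: (h, k + p).

(1, -9)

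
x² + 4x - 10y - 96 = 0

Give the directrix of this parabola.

y = -25/2

Only x is squared. Complete the square in x: (x + 2)² = 10(y + 10).
Vertex (-2, -10); 4p = 10 so p = 5/2. Opens up.
Directrix is the horizontal line y = k − p = -10 − (5/2) = -25/2.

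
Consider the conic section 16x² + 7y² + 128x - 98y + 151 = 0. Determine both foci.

(-4, 1) and (-4, 13)

Collect terms: 16(x² + 8x) + 7(y² - 14y) = -151
Completing the square gives 16(x + 4)² + 7(y - 7)² = -151 + 256 + 343 = 448.
Divide by 448: (x + 4)²/28 + (y - 7)²/64 = 1
Ellipse, center (-4, 7), major axis vertical; a² = 64, b² = 28.
c² = a² - b² = 64 - 28 = 36, so c = 6.
Foci lie on the vertical axis through the center: (h, k ± c).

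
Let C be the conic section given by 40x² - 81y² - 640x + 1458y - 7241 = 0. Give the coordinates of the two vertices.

(-1, 9) and (17, 9)

Group the x- and y-terms: 40(x² - 16x) -81(y² - 18y) = 7241
Complete the square in x and y: 40(x - 8)² -81(y - 9)² = 7241 + 2560 - 6561 = 3240
Divide by 3240: (x - 8)²/81 - (y - 9)²/40 = 1
Hyperbola, center (8, 9), transverse axis horizontal; a² = 81, b² = 40.
a = 9. Vertices at (h ± a, k).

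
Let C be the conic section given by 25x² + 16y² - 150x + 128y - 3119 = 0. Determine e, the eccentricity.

Group: 25(x² - 6x) + 16(y² + 8y) = 3119
Complete the square: 25(x - 3)² + 16(y + 4)² = 3119 + 225 + 256 = 3600
Divide by 3600: (x - 3)²/144 + (y + 4)²/225 = 1
Ellipse, center (3, -4), major axis vertical; a² = 225, b² = 144.
c² = a² - b² = 81, so c = 9.
e = c/a = 9/15 = 3/5.

e = 3/5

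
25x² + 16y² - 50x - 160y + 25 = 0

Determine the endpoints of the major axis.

(1, 0) and (1, 10)

Group: 25(x² - 2x) + 16(y² - 10y) = -25
25(x - 1)² + 16(y - 5)² = -25 + 25 + 400 = 400
Dividing both sides by 400: (x - 1)²/16 + (y - 5)²/25 = 1
Ellipse, center (1, 5), major axis vertical; a² = 25, b² = 16.
a = 5. Vertices at (h, k ± a).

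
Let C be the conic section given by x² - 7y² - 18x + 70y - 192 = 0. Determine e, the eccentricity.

e = 2√14/7

Rearranging, (x² - 18x) -7(y² - 10y) = 192.
Complete the square: (x - 9)² -7(y - 5)² = 192 + 81 - 175 = 98
Divide by 98: (x - 9)²/98 - (y - 5)²/14 = 1
Hyperbola, center (9, 5), transverse axis horizontal; a² = 98, b² = 14.
c² = a² + b² = 112, so c = 4√7.
e = c/a = 4√7/7√2 = 2√14/7.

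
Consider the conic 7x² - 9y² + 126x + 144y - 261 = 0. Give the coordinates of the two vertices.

(-15, 8) and (-3, 8)

Group: 7(x² + 18x) -9(y² - 16y) = 261
7(x + 9)² -9(y - 8)² = 261 + 567 - 576 = 252
Dividing both sides by 252: (x + 9)²/36 - (y - 8)²/28 = 1
Hyperbola, center (-9, 8), transverse axis horizontal; a² = 36, b² = 28.
a = 6. Vertices at (h ± a, k).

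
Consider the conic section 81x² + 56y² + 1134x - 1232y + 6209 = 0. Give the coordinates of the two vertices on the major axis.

Group: 81(x² + 14x) + 56(y² - 22y) = -6209
81(x + 7)² + 56(y - 11)² = -6209 + 3969 + 6776 = 4536
Divide through by 4536 to get (x + 7)²/56 + (y - 11)²/81 = 1.
Ellipse, center (-7, 11), major axis vertical; a² = 81, b² = 56.
a = 9. Vertices at (h, k ± a).

(-7, 2) and (-7, 20)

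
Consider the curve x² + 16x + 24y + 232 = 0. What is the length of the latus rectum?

24

Only x is squared. Complete the square in x: (x + 8)² = -24(y + 7).
Vertex (-8, -7); 4p = -24 so p = -6. Opens down.
Latus rectum length = |4p| = 24.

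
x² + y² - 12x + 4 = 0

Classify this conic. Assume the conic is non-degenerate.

No xy term. Coefficients of x² and y² are A = 1, C = 1.
A = C (same sign) ⇒ circle.

circle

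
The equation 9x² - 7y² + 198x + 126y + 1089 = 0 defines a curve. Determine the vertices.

Collect terms: 9(x² + 22x) -7(y² - 18y) = -1089
9(x + 11)² -7(y - 9)² = -1089 + 1089 - 567 = -567
Divide by -567: (y - 9)²/81 - (x + 11)²/63 = 1
Hyperbola, center (-11, 9), transverse axis vertical; a² = 81, b² = 63.
a = 9. Vertices at (h, k ± a).

(-11, 0) and (-11, 18)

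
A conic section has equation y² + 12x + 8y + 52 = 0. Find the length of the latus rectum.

Only y is squared. Complete the square in y: (y + 4)² = -12(x + 3).
Vertex (-3, -4); 4p = -12 so p = -3. Opens left.
Latus rectum length = |4p| = 12.

12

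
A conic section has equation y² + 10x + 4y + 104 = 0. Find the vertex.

Only y is squared. Complete the square in y: (y + 2)² = -10(x + 10).
Vertex (-10, -2); 4p = -10 so p = -5/2. Opens left.

(-10, -2)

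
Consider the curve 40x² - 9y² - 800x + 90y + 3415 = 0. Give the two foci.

(3, 5) and (17, 5)

Group: 40(x² - 20x) -9(y² - 10y) = -3415
Completing the square gives 40(x - 10)² -9(y - 5)² = -3415 + 4000 - 225 = 360.
Divide through by 360 to get (x - 10)²/9 - (y - 5)²/40 = 1.
Hyperbola, center (10, 5), transverse axis horizontal; a² = 9, b² = 40.
c² = a² + b² = 9 + 40 = 49, so c = 7.
Foci lie on the horizontal axis through the center: (h ± c, k).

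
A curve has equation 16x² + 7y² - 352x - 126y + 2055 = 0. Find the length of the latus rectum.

7

Group: 16(x² - 22x) + 7(y² - 18y) = -2055
Completing the square gives 16(x - 11)² + 7(y - 9)² = -2055 + 1936 + 567 = 448.
Dividing both sides by 448: (x - 11)²/28 + (y - 9)²/64 = 1
Ellipse, center (11, 9), major axis vertical; a² = 64, b² = 28.
Latus rectum length = 2b²/a = 2·28/8 = 7.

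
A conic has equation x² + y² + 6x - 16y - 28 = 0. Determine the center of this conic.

(-3, 8)

Group the x- and y-terms: (x² + 6x) + (y² - 16y) = 28
Complete the square in x and y: (x + 3)² + (y - 8)² = 28 + 9 + 64 = 101
So (x + 3)² + (y - 8)² = 101.
Circle centered at (-3, 8) with r² = 101.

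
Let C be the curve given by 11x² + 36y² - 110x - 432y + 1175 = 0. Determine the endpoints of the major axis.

(-1, 6) and (11, 6)

Group: 11(x² - 10x) + 36(y² - 12y) = -1175
Complete the square in x and y: 11(x - 5)² + 36(y - 6)² = -1175 + 275 + 1296 = 396
Divide by 396: (x - 5)²/36 + (y - 6)²/11 = 1
Ellipse, center (5, 6), major axis horizontal; a² = 36, b² = 11.
a = 6. Vertices at (h ± a, k).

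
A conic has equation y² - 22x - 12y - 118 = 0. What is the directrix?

Only y is squared. Complete the square in y: (y - 6)² = 22(x + 7).
Vertex (-7, 6); 4p = 22 so p = 11/2. Opens right.
Directrix is the vertical line x = h − p = -7 − (11/2) = -25/2.

x = -25/2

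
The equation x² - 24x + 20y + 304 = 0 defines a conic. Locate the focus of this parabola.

(12, -13)

Only x is squared. Complete the square in x: (x - 12)² = -20(y + 8).
Vertex (12, -8); 4p = -20 so p = -5. Opens down.
Focus is p units from the vertex along the axis: (h, k + p).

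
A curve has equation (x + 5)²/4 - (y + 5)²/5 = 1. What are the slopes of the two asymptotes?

√5/2 and -√5/2

Center (-5, -5). The positive term is the x-term, so the transverse axis is horizontal; a² = 4, b² = 5.
For a horizontal hyperbola the asymptotes have slope ±b/a.
Here that is ±√5/2.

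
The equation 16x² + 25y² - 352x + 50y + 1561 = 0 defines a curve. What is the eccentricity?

Collect terms: 16(x² - 22x) + 25(y² + 2y) = -1561
Completing the square gives 16(x - 11)² + 25(y + 1)² = -1561 + 1936 + 25 = 400.
Divide by 400: (x - 11)²/25 + (y + 1)²/16 = 1
Ellipse, center (11, -1), major axis horizontal; a² = 25, b² = 16.
c² = a² - b² = 9, so c = 3.
e = c/a = 3/5.

e = 3/5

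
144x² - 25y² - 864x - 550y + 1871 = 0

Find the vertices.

Group: 144(x² - 6x) -25(y² + 22y) = -1871
Completing the square gives 144(x - 3)² -25(y + 11)² = -1871 + 1296 - 3025 = -3600.
Divide by -3600: (y + 11)²/144 - (x - 3)²/25 = 1
Hyperbola, center (3, -11), transverse axis vertical; a² = 144, b² = 25.
a = 12. Vertices at (h, k ± a).

(3, -23) and (3, 1)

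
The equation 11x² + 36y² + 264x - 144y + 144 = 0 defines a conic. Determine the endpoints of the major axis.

Collect terms: 11(x² + 24x) + 36(y² - 4y) = -144
Completing the square gives 11(x + 12)² + 36(y - 2)² = -144 + 1584 + 144 = 1584.
Divide through by 1584 to get (x + 12)²/144 + (y - 2)²/44 = 1.
Ellipse, center (-12, 2), major axis horizontal; a² = 144, b² = 44.
a = 12. Vertices at (h ± a, k).

(-24, 2) and (0, 2)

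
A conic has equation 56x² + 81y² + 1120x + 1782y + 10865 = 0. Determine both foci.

(-15, -11) and (-5, -11)

Collect terms: 56(x² + 20x) + 81(y² + 22y) = -10865
Complete the square in x and y: 56(x + 10)² + 81(y + 11)² = -10865 + 5600 + 9801 = 4536
Dividing both sides by 4536: (x + 10)²/81 + (y + 11)²/56 = 1
Ellipse, center (-10, -11), major axis horizontal; a² = 81, b² = 56.
c² = a² - b² = 81 - 56 = 25, so c = 5.
Foci lie on the horizontal axis through the center: (h ± c, k).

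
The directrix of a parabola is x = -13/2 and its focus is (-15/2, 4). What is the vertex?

The vertex is the midpoint between the focus and the directrix along the axis of symmetry.
Axis is horizontal (directrix is vertical). Vertex x-coordinate = (-15/2 + (-13/2))/2 = -7; y-coordinate = 4.

(-7, 4)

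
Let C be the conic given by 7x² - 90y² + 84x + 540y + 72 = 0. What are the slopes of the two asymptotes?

√70/30 and -√70/30

Collect terms: 7(x² + 12x) -90(y² - 6y) = -72
Completing the square gives 7(x + 6)² -90(y - 3)² = -72 + 252 - 810 = -630.
Divide by -630: (y - 3)²/7 - (x + 6)²/90 = 1
Hyperbola, center (-6, 3), transverse axis vertical; a² = 7, b² = 90.
For a vertical hyperbola the asymptotes have slope ±a/b.
Here that is ±√7/3√10 = ±√70/30.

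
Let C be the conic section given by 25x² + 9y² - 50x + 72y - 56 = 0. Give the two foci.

Group the x- and y-terms: 25(x² - 2x) + 9(y² + 8y) = 56
Complete the square in x and y: 25(x - 1)² + 9(y + 4)² = 56 + 25 + 144 = 225
Dividing both sides by 225: (x - 1)²/9 + (y + 4)²/25 = 1
Ellipse, center (1, -4), major axis vertical; a² = 25, b² = 9.
c² = a² - b² = 25 - 9 = 16, so c = 4.
Foci lie on the vertical axis through the center: (h, k ± c).

(1, -8) and (1, 0)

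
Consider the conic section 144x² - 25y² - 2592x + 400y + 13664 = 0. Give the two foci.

Rearranging, 144(x² - 18x) -25(y² - 16y) = -13664.
Completing the square gives 144(x - 9)² -25(y - 8)² = -13664 + 11664 - 1600 = -3600.
Divide by -3600: (y - 8)²/144 - (x - 9)²/25 = 1
Hyperbola, center (9, 8), transverse axis vertical; a² = 144, b² = 25.
c² = a² + b² = 144 + 25 = 169, so c = 13.
Foci lie on the vertical axis through the center: (h, k ± c).

(9, -5) and (9, 21)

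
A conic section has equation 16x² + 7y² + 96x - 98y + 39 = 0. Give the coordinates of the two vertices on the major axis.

Group: 16(x² + 6x) + 7(y² - 14y) = -39
16(x + 3)² + 7(y - 7)² = -39 + 144 + 343 = 448
Divide through by 448 to get (x + 3)²/28 + (y - 7)²/64 = 1.
Ellipse, center (-3, 7), major axis vertical; a² = 64, b² = 28.
a = 8. Vertices at (h, k ± a).

(-3, -1) and (-3, 15)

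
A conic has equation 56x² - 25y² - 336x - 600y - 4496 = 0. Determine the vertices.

Group: 56(x² - 6x) -25(y² + 24y) = 4496
Complete the square in x and y: 56(x - 3)² -25(y + 12)² = 4496 + 504 - 3600 = 1400
Divide through by 1400 to get (x - 3)²/25 - (y + 12)²/56 = 1.
Hyperbola, center (3, -12), transverse axis horizontal; a² = 25, b² = 56.
a = 5. Vertices at (h ± a, k).

(-2, -12) and (8, -12)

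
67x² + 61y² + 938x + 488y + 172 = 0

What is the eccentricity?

e = √402/67

Collect terms: 67(x² + 14x) + 61(y² + 8y) = -172
Complete the square: 67(x + 7)² + 61(y + 4)² = -172 + 3283 + 976 = 4087
Divide through by 4087 to get (x + 7)²/61 + (y + 4)²/67 = 1.
Ellipse, center (-7, -4), major axis vertical; a² = 67, b² = 61.
c² = a² - b² = 6, so c = √6.
e = c/a = √6/√67 = √402/67.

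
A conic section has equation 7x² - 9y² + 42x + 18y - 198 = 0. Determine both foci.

Rearranging, 7(x² + 6x) -9(y² - 2y) = 198.
Complete the square in x and y: 7(x + 3)² -9(y - 1)² = 198 + 63 - 9 = 252
Divide through by 252 to get (x + 3)²/36 - (y - 1)²/28 = 1.
Hyperbola, center (-3, 1), transverse axis horizontal; a² = 36, b² = 28.
c² = a² + b² = 36 + 28 = 64, so c = 8.
Foci lie on the horizontal axis through the center: (h ± c, k).

(-11, 1) and (5, 1)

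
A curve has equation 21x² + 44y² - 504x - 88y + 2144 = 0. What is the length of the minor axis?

2√21

21(x² - 24x) + 44(y² - 2y) = -2144
21(x - 12)² + 44(y - 1)² = -2144 + 3024 + 44 = 924
Divide by 924: (x - 12)²/44 + (y - 1)²/21 = 1
Ellipse, center (12, 1), major axis horizontal; a² = 44, b² = 21.
b² = 21 so b = √21; the minor axis has length 2b = 2√21.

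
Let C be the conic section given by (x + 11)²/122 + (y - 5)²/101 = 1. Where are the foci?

Center (-11, 5). The larger denominator 122 sits under the x-term, so the major axis is horizontal; a² = 122, b² = 101.
c² = a² - b² = 122 - 101 = 21, so c = √21.
Foci lie on the horizontal axis through the center: (h ± c, k).

(-11 - √21, 5) and (-11 + √21, 5)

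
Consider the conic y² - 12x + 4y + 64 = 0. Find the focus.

(8, -2)

Only y is squared. Complete the square in y: (y + 2)² = 12(x - 5).
Vertex (5, -2); 4p = 12 so p = 3. Opens right.
Focus is p units from the vertex along the axis: (h + p, k).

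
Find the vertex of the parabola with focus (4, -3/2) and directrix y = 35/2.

The vertex is the midpoint between the focus and the directrix along the axis of symmetry.
Axis is vertical (directrix is horizontal). Vertex y-coordinate = (-3/2 + 35/2)/2 = 8; x-coordinate = 4.

(4, 8)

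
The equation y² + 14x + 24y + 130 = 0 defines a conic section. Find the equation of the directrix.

x = 9/2

Only y is squared. Complete the square in y: (y + 12)² = -14(x - 1).
Vertex (1, -12); 4p = -14 so p = -7/2. Opens left.
Directrix is the vertical line x = h − p = 1 − (-7/2) = 9/2.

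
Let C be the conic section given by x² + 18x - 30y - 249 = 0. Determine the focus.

Only x is squared. Complete the square in x: (x + 9)² = 30(y + 11).
Vertex (-9, -11); 4p = 30 so p = 15/2. Opens up.
Focus is p units from the vertex along the axis: (h, k + p).

(-9, -7/2)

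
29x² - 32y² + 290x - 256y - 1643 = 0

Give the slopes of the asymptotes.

Group the x- and y-terms: 29(x² + 10x) -32(y² + 8y) = 1643
29(x + 5)² -32(y + 4)² = 1643 + 725 - 512 = 1856
Divide by 1856: (x + 5)²/64 - (y + 4)²/58 = 1
Hyperbola, center (-5, -4), transverse axis horizontal; a² = 64, b² = 58.
For a horizontal hyperbola the asymptotes have slope ±b/a.
Here that is ±√58/8.

√58/8 and -√58/8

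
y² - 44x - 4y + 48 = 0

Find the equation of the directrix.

x = -10

Only y is squared. Complete the square in y: (y - 2)² = 44(x - 1).
Vertex (1, 2); 4p = 44 so p = 11. Opens right.
Directrix is the vertical line x = h − p = 1 − (11) = -10.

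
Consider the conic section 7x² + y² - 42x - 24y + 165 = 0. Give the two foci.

7(x² - 6x) + (y² - 24y) = -165
7(x - 3)² + (y - 12)² = -165 + 63 + 144 = 42
Dividing both sides by 42: (x - 3)²/6 + (y - 12)²/42 = 1
Ellipse, center (3, 12), major axis vertical; a² = 42, b² = 6.
c² = a² - b² = 42 - 6 = 36, so c = 6.
Foci lie on the vertical axis through the center: (h, k ± c).

(3, 6) and (3, 18)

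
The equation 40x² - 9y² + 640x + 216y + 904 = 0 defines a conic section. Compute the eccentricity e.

e = 7/3

40(x² + 16x) -9(y² - 24y) = -904
Completing the square gives 40(x + 8)² -9(y - 12)² = -904 + 2560 - 1296 = 360.
Divide by 360: (x + 8)²/9 - (y - 12)²/40 = 1
Hyperbola, center (-8, 12), transverse axis horizontal; a² = 9, b² = 40.
c² = a² + b² = 49, so c = 7.
e = c/a = 7/3.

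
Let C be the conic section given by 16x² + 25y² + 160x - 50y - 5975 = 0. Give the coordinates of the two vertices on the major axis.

(-25, 1) and (15, 1)

Group the x- and y-terms: 16(x² + 10x) + 25(y² - 2y) = 5975
Complete the square: 16(x + 5)² + 25(y - 1)² = 5975 + 400 + 25 = 6400
Divide through by 6400 to get (x + 5)²/400 + (y - 1)²/256 = 1.
Ellipse, center (-5, 1), major axis horizontal; a² = 400, b² = 256.
a = 20. Vertices at (h ± a, k).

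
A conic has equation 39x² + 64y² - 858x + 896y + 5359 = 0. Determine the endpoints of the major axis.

Rearranging, 39(x² - 22x) + 64(y² + 14y) = -5359.
39(x - 11)² + 64(y + 7)² = -5359 + 4719 + 3136 = 2496
Divide by 2496: (x - 11)²/64 + (y + 7)²/39 = 1
Ellipse, center (11, -7), major axis horizontal; a² = 64, b² = 39.
a = 8. Vertices at (h ± a, k).

(3, -7) and (19, -7)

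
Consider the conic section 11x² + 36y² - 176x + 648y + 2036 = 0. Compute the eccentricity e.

e = 5/6

Group the x- and y-terms: 11(x² - 16x) + 36(y² + 18y) = -2036
Complete the square in x and y: 11(x - 8)² + 36(y + 9)² = -2036 + 704 + 2916 = 1584
Divide through by 1584 to get (x - 8)²/144 + (y + 9)²/44 = 1.
Ellipse, center (8, -9), major axis horizontal; a² = 144, b² = 44.
c² = a² - b² = 100, so c = 10.
e = c/a = 10/12 = 5/6.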